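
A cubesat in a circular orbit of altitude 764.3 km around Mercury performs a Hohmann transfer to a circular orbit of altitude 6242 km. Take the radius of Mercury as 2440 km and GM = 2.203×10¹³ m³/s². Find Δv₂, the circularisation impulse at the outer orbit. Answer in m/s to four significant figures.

Δv ≈ 423.3 m/s

r₁ = 2440 + 764.3 = 3204.3 km = 3.2043×10⁶ m.
r₂ = 2440 + 6242 = 8682.0 km = 8.6820×10⁶ m.
Transfer ellipse a_t = (r₁ + r₂)/2 = 5.943×10⁶ m.
At r₁: circular v_c1 = √(μ/r₁) = 2622 m/s; transfer-periherm v_p = √[μ(2/r₁ − 1/a_t)] = 3169 m/s.
At r₂: circular v_c2 = √(μ/r₂) = 1593 m/s; transfer-apoherm v_a = √[μ(2/r₂ − 1/a_t)] = 1170 m/s.
Δv₂ = v_c2 − v_a = 423.3 m/s.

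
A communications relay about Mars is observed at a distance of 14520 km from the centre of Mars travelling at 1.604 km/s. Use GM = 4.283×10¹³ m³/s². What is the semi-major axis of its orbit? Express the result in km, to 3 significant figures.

r = 1.452×10⁷ m.
Specific orbital energy ε = v²/2 − μ/r = (1604)²/2 − 4.283×10¹³/1.452×10⁷ = -1.663×10⁶ J/kg.
Since ε = −μ/(2a), a = −μ/(2ε) = 1.287×10⁷ m = 12875 km.

a ≈ 12900 km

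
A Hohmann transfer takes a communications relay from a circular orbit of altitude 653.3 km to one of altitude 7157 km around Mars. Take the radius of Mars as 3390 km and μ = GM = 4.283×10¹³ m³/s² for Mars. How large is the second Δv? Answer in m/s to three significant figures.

r₁ = 3390 + 653.3 = 4043.3 km = 4.0433×10⁶ m.
r₂ = 3390 + 7157 = 10547 km = 1.0547×10⁷ m.
Transfer ellipse a_t = (r₁ + r₂)/2 = 7.295×10⁶ m.
At r₁: circular v_c1 = √(μ/r₁) = 3255 m/s; transfer-periapsis v_p = √[μ(2/r₁ − 1/a_t)] = 3913 m/s.
At r₂: circular v_c2 = √(μ/r₂) = 2015 m/s; transfer-apoapsis v_a = √[μ(2/r₂ − 1/a_t)] = 1500 m/s.
Δv₂ = v_c2 − v_a = 514.9 m/s.

Δv ≈ 515 m/s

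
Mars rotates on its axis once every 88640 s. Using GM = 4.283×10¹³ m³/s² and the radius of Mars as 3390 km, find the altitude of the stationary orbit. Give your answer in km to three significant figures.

h_sync ≈ 17000 km

A synchronous orbit has period T, so by Kepler's third law a = (μT²/4π²)^(1/3).
μT²/4π² = 4.283×10¹³ × (8.864×10⁴)² / 39.48 = 8.524×10²¹ m³.
a = 2.043×10⁷ m = 20428 km.
Altitude h = a − R = 20428 − 3390 = 17038 km.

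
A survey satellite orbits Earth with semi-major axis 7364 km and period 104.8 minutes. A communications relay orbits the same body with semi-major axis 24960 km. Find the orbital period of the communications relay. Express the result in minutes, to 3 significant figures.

T₂ ≈ 654 minutes

Kepler's third law: T² ∝ a³, so T₂ = T₁ (a₂/a₁)^(3/2).
a₂/a₁ = 3.389, (a₂/a₁)^(3/2) = 6.240.
T₂ = 104.8 × 6.240 = 654.0 minutes.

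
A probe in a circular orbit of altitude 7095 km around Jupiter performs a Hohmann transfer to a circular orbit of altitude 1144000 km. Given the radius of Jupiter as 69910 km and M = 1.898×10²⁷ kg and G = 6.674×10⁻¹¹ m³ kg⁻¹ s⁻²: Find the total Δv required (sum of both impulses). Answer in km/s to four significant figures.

μ = GM = 6.674×10⁻¹¹ × 1.898×10²⁷ = 1.267×10¹⁷ m³/s².
r₁ = 69910 + 7095 = 77005 km = 7.7005×10⁷ m.
r₂ = 69910 + 1144000 = 1213900 km = 1.2139×10⁹ m.
Transfer ellipse a_t = (r₁ + r₂)/2 = 6.455×10⁸ m.
At r₁: circular v_c1 = √(μ/r₁) = 40560 m/s; transfer-perijove v_p = √[μ(2/r₁ − 1/a_t)] = 55620 m/s.
Δv₁ = v_p − v_c1 = 15060 m/s.
At r₂: circular v_c2 = √(μ/r₂) = 10220 m/s; transfer-apojove v_a = √[μ(2/r₂ − 1/a_t)] = 3528 m/s.
Δv₂ = v_c2 − v_a = 6687 m/s.
Total Δv = Δv₁ + Δv₂ = 21750 m/s = 21.75 km/s.

Δv_total ≈ 21.75 km/s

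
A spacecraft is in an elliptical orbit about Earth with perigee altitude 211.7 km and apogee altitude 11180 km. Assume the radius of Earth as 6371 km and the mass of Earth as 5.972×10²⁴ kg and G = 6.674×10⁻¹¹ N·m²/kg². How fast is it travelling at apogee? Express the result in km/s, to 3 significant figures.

μ = GM = 6.674×10⁻¹¹ × 5.972×10²⁴ = 3.986×10¹⁴ m³/s².
r_p = 6371 + 211.7 = 6582.7 km = 6.5827×10⁶ m.
r_a = 6371 + 11180 = 17551 km = 1.7551×10⁷ m.
Semi-major axis a = (r_p + r_a)/2 = 12067 km = 1.207×10⁷ m.
Vis-viva: v² = μ(2/r − 1/a) = 3.986×10¹⁴ × (1.140×10⁻⁷ − 8.287×10⁻⁸) = 1.239×10⁷ m²/s².
v = 3520 m/s = 3.520 km/s.

v ≈ 3.52 km/s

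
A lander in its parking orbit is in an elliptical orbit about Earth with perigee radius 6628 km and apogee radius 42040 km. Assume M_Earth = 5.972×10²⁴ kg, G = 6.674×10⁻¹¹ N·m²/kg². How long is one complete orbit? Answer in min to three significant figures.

T ≈ 630 min

μ = GM = 6.674×10⁻¹¹ × 5.972×10²⁴ = 3.986×10¹⁴ m³/s².
Semi-major axis a = (r_p + r_a)/2 = (6628.0 + 42040)/2 = 24334 km = 2.433×10⁷ m.
By Kepler's third law T = 2π√(a³/μ) = 2π × 6.013×10³ = 3.778×10⁴ s.
= 629.6 min.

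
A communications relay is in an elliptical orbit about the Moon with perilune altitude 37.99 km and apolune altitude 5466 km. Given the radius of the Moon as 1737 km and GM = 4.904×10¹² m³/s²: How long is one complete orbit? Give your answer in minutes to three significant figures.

T ≈ 450 minutes

r_p = 1737 + 37.99 = 1775.0 km = 1.7750×10⁶ m.
r_a = 1737 + 5466 = 7203.0 km = 7.2030×10⁶ m.
Semi-major axis a = (r_p + r_a)/2 = (1775.0 + 7203.0)/2 = 4489.0 km = 4.489×10⁶ m.
By Kepler's third law T = 2π√(a³/μ) = 2π × 4.295×10³ = 2.699×10⁴ s.
= 449.8 minutes.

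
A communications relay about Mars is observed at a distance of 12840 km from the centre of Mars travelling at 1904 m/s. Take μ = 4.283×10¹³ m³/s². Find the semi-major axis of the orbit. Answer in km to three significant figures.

a ≈ 14100 km

r = 1.284×10⁷ m.
Specific orbital energy ε = v²/2 − μ/r = (1904)²/2 − 4.283×10¹³/1.284×10⁷ = -1.523×10⁶ J/kg.
Since ε = −μ/(2a), a = −μ/(2ε) = 1.406×10⁷ m = 14060 km.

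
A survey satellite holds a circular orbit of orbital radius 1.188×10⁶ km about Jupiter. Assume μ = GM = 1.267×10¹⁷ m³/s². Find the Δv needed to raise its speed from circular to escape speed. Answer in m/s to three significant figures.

r = 1.188×10⁶ km = 1.188×10⁹ m.
Circular speed v_c = √(μ/r) = 10330 m/s.
Escape speed v_esc = √(2μ/r) = √2 × v_c = 14600 m/s.
Δv = v_esc − v_c = 4278 m/s.

Δv ≈ 4280 m/s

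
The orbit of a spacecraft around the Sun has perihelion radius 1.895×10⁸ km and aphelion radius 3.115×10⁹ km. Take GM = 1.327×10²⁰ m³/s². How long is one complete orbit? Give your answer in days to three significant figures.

T ≈ 13400 days

Semi-major axis a = (r_p + r_a)/2 = (1.8950×10⁸ + 3.1150×10⁹)/2 = 1.6522×10⁹ km = 1.652×10¹² m.
By Kepler's third law T = 2π√(a³/μ) = 2π × 1.844×10⁸ = 1.158×10⁹ s.
= 13410 days.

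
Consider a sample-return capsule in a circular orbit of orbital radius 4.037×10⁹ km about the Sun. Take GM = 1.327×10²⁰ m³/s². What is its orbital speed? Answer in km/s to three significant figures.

r = 4.037×10⁹ km = 4.037×10¹² m.
For a circular orbit v = √(μ/r) = √(1.327×10²⁰ / 4.037×10¹²) = √(3.287×10⁷) = 5733 m/s.
That is 5.733 km/s.

v ≈ 5.73 km/s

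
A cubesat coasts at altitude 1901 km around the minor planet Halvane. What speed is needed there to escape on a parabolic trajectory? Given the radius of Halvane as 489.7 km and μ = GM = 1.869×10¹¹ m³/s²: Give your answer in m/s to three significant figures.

r = 489.7 + 1901 = 2390.7 km = 2.3907×10⁶ m.
Escape speed v_esc = √(2μ/r) = √(2 × 1.869×10¹¹ / 2.391×10⁶) = √(1.564×10⁵) = 395.4 m/s.

v_esc ≈ 395 m/s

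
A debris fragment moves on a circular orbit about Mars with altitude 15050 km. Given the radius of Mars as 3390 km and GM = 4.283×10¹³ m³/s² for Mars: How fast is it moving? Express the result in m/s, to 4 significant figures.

v ≈ 1524 m/s

r = 3390 + 15050 = 18440 km = 1.8440×10⁷ m.
For a circular orbit v = √(μ/r) = √(4.283×10¹³ / 1.844×10⁷) = √(2.323×10⁶) = 1524 m/s.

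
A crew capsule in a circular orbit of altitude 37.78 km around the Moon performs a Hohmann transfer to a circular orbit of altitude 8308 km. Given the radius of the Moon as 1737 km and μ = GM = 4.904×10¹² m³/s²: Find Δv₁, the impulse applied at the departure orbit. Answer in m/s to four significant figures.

Δv ≈ 504.9 m/s

r₁ = 1737 + 37.78 = 1774.8 km = 1.7748×10⁶ m.
r₂ = 1737 + 8308 = 10045 km = 1.0045×10⁷ m.
Transfer ellipse a_t = (r₁ + r₂)/2 = 5.910×10⁶ m.
At r₁: circular v_c1 = √(μ/r₁) = 1662 m/s; transfer-perilune v_p = √[μ(2/r₁ − 1/a_t)] = 2167 m/s.
Δv₁ = v_p − v_c1 = 504.9 m/s.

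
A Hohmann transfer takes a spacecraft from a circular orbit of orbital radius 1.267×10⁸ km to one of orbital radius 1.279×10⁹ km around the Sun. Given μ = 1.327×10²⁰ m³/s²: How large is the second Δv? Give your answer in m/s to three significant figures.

Δv ≈ 5860 m/s

r₁ = 1.267×10⁸ km = 1.267×10¹¹ m.
r₂ = 1.279×10⁹ km = 1.279×10¹² m.
Transfer ellipse a_t = (r₁ + r₂)/2 = 7.028×10¹¹ m.
At r₁: circular v_c1 = √(μ/r₁) = 32360 m/s; transfer-perihelion v_p = √[μ(2/r₁ − 1/a_t)] = 43660 m/s.
At r₂: circular v_c2 = √(μ/r₂) = 10190 m/s; transfer-aphelion v_a = √[μ(2/r₂ − 1/a_t)] = 4325 m/s.
Δv₂ = v_c2 − v_a = 5861 m/s.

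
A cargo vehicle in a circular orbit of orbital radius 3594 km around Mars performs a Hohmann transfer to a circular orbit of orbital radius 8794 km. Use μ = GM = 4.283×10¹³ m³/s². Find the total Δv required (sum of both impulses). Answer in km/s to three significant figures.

r₁ = 3594 km = 3.594×10⁶ m.
r₂ = 8794 km = 8.794×10⁶ m.
Transfer ellipse a_t = (r₁ + r₂)/2 = 6.194×10⁶ m.
At r₁: circular v_c1 = √(μ/r₁) = 3452 m/s; transfer-periapsis v_p = √[μ(2/r₁ − 1/a_t)] = 4113 m/s.
Δv₁ = v_p − v_c1 = 661.2 m/s.
At r₂: circular v_c2 = √(μ/r₂) = 2207 m/s; transfer-apoapsis v_a = √[μ(2/r₂ − 1/a_t)] = 1681 m/s.
Δv₂ = v_c2 − v_a = 525.8 m/s.
Total Δv = Δv₁ + Δv₂ = 1187 m/s = 1.187 km/s.

Δv_total ≈ 1.19 km/s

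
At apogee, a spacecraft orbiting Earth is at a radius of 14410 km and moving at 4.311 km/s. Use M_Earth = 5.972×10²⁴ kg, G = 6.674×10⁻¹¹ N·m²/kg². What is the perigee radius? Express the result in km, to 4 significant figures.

μ = GM = 6.674×10⁻¹¹ × 5.972×10²⁴ = 3.986×10¹⁴ m³/s².
r_a = 1.441×10⁷ m.
Specific energy ε = v²/2 − μ/r = -1.837×10⁷ J/kg, so a = −μ/(2ε) = 1.085×10⁷ m.
The apsides satisfy r_p + r_a = 2a, so the perigee radius is 2a − r_a = 7.290×10⁶ m = 7290.4 km.

perigee radius ≈ 7290 km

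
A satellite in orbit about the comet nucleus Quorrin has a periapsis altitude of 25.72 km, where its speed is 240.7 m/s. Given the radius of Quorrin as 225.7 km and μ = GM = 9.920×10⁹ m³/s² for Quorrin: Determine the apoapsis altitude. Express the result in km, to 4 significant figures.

r_p = 225.7 + 25.72 = 251.42 km = 2.514×10⁵ m.
Specific energy ε = v²/2 − μ/r = -1.049×10⁴ J/kg, so a = −μ/(2ε) = 4.729×10⁵ m.
The apsides satisfy r_p + r_a = 2a, so the apoapsis radius is 2a − r_p = 6.945×10⁵ m = 694.45 km.
Apoapsis altitude = 694.45 − 225.7 = 468.75 km.

apoapsis altitude ≈ 468.8 km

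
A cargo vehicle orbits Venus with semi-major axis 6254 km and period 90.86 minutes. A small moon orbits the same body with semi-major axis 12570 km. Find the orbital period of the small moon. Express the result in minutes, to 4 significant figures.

T₂ ≈ 258.9 minutes

Kepler's third law: T² ∝ a³, so T₂ = T₁ (a₂/a₁)^(3/2).
a₂/a₁ = 2.010, (a₂/a₁)^(3/2) = 2.849.
T₂ = 90.86 × 2.849 = 258.9 minutes.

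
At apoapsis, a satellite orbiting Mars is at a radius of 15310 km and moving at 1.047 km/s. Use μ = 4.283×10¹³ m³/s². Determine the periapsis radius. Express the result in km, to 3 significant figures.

periapsis radius ≈ 3730 km

r_a = 1.531×10⁷ m.
Specific energy ε = v²/2 − μ/r = -2.249×10⁶ J/kg, so a = −μ/(2ε) = 9.520×10⁶ m.
The apsides satisfy r_p + r_a = 2a, so the periapsis radius is 2a − r_a = 3.731×10⁶ m = 3730.5 km.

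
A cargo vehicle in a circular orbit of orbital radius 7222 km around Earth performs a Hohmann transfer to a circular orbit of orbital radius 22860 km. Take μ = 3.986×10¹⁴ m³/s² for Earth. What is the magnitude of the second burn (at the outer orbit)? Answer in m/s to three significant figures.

Δv ≈ 1280 m/s

r₁ = 7222 km = 7.222×10⁶ m.
r₂ = 22860 km = 2.286×10⁷ m.
Transfer ellipse a_t = (r₁ + r₂)/2 = 1.504×10⁷ m.
At r₁: circular v_c1 = √(μ/r₁) = 7429 m/s; transfer-perigee v_p = √[μ(2/r₁ − 1/a_t)] = 9159 m/s.
At r₂: circular v_c2 = √(μ/r₂) = 4176 m/s; transfer-apogee v_a = √[μ(2/r₂ − 1/a_t)] = 2893 m/s.
Δv₂ = v_c2 − v_a = 1282 m/s.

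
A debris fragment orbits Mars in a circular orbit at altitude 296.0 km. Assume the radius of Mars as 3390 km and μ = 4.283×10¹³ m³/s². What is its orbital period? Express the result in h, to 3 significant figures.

T ≈ 1.89 h

r = 3390 + 296.0 = 3686.0 km = 3.6860×10⁶ m.
Kepler's third law: T = 2π√(r³/μ) = 2π√((3.686×10⁶)³ / 4.283×10¹³).
r³/μ = 1.169×10⁶ s², so T = 2π × 1.081×10³ = 6.794×10³ s.
Converting: 6.794×10³ s ÷ 3600 = 1.887 h.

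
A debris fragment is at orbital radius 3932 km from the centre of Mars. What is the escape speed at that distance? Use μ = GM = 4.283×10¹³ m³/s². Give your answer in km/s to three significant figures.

v_esc ≈ 4.67 km/s

r = 3932 km = 3.932×10⁶ m.
Escape speed v_esc = √(2μ/r) = √(2 × 4.283×10¹³ / 3.932×10⁶) = √(2.179×10⁷) = 4667 m/s.
= 4.667 km/s.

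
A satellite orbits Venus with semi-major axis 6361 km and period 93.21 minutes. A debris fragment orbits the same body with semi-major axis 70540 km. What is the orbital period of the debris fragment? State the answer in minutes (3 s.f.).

T₂ ≈ 3440 minutes

Kepler's third law: T² ∝ a³, so T₂ = T₁ (a₂/a₁)^(3/2).
a₂/a₁ = 11.09, (a₂/a₁)^(3/2) = 36.93.
T₂ = 93.21 × 36.93 = 3442 minutes.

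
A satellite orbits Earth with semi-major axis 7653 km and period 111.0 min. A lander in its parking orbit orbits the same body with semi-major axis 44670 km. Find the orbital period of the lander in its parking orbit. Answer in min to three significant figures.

Kepler's third law: T² ∝ a³, so T₂ = T₁ (a₂/a₁)^(3/2).
a₂/a₁ = 5.837, (a₂/a₁)^(3/2) = 14.10.
T₂ = 111.0 × 14.10 = 1565 min.

T₂ ≈ 1570 min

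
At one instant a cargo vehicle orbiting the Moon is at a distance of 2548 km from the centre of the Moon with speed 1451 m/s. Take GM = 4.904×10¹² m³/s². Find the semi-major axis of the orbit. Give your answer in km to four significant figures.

r = 2.548×10⁶ m.
Vis-viva rearranged: 1/a = 2/r − v²/μ = 7.849×10⁻⁷ − 4.293×10⁻⁷ = 3.556×10⁻⁷ m⁻¹.
a = 2.812×10⁶ m = 2812.1 km.

a ≈ 2812 km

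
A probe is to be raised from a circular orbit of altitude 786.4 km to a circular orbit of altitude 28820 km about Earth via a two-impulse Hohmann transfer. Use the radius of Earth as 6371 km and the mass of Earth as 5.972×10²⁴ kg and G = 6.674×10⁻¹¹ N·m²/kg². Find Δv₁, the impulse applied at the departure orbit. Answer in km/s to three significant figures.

μ = GM = 6.674×10⁻¹¹ × 5.972×10²⁴ = 3.986×10¹⁴ m³/s².
r₁ = 6371 + 786.4 = 7157.4 km = 7.1574×10⁶ m.
r₂ = 6371 + 28820 = 35191 km = 3.5191×10⁷ m.
Transfer ellipse a_t = (r₁ + r₂)/2 = 2.117×10⁷ m.
At r₁: circular v_c1 = √(μ/r₁) = 7462 m/s; transfer-perigee v_p = √[μ(2/r₁ − 1/a_t)] = 9620 m/s.
Δv₁ = v_p − v_c1 = 2158 m/s.
= 2.158 km/s.

Δv ≈ 2.16 km/s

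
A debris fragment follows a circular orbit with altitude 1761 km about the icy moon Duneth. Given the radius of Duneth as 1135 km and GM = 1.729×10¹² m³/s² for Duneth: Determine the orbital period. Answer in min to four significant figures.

r = 1135 + 1761 = 2896.0 km = 2.8960×10⁶ m.
Kepler's third law: T = 2π√(r³/μ) = 2π√((2.896×10⁶)³ / 1.729×10¹²).
r³/μ = 1.405×10⁷ s², so T = 2π × 3.748×10³ = 2.355×10⁴ s.
Converting: 2.355×10⁴ s ÷ 60.00 = 392.5 min.

T ≈ 392.5 min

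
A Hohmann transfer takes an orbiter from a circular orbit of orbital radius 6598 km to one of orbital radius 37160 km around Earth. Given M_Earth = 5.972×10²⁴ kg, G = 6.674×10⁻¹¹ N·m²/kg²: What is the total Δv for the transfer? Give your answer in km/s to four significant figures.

Δv_total ≈ 3.833 km/s

μ = GM = 6.674×10⁻¹¹ × 5.972×10²⁴ = 3.986×10¹⁴ m³/s².
r₁ = 6598 km = 6.598×10⁶ m.
r₂ = 37160 km = 3.716×10⁷ m.
Transfer ellipse a_t = (r₁ + r₂)/2 = 2.188×10⁷ m.
At r₁: circular v_c1 = √(μ/r₁) = 7772 m/s; transfer-perigee v_p = √[μ(2/r₁ − 1/a_t)] = 10130 m/s.
Δv₁ = v_p − v_c1 = 2357 m/s.
At r₂: circular v_c2 = √(μ/r₂) = 3275 m/s; transfer-apogee v_a = √[μ(2/r₂ − 1/a_t)] = 1798 m/s.
Δv₂ = v_c2 − v_a = 1477 m/s.
Total Δv = Δv₁ + Δv₂ = 3833 m/s = 3.833 km/s.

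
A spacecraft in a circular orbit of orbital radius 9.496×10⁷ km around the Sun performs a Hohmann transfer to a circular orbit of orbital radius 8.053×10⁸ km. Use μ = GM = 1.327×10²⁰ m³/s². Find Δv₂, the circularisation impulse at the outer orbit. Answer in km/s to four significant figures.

r₁ = 9.496×10⁷ km = 9.496×10¹⁰ m.
r₂ = 8.053×10⁸ km = 8.053×10¹¹ m.
Transfer ellipse a_t = (r₁ + r₂)/2 = 4.501×10¹¹ m.
At r₁: circular v_c1 = √(μ/r₁) = 37380 m/s; transfer-perihelion v_p = √[μ(2/r₁ − 1/a_t)] = 50000 m/s.
At r₂: circular v_c2 = √(μ/r₂) = 12840 m/s; transfer-aphelion v_a = √[μ(2/r₂ − 1/a_t)] = 5896 m/s.
Δv₂ = v_c2 − v_a = 6941 m/s.
= 6.941 km/s.

Δv ≈ 6.941 km/s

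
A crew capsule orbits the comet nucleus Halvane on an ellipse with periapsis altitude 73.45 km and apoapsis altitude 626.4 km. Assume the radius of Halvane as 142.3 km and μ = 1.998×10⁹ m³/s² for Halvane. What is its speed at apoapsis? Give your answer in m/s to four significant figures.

v ≈ 33.75 m/s

r_p = 142.3 + 73.45 = 215.75 km = 2.1575×10⁵ m.
r_a = 142.3 + 626.4 = 768.70 km = 7.6870×10⁵ m.
Semi-major axis a = (r_p + r_a)/2 = 492.23 km = 4.922×10⁵ m.
Vis-viva: v² = μ(2/r − 1/a) = 1.998×10⁹ × (2.602×10⁻⁶ − 2.032×10⁻⁶) = 1.139×10³ m²/s².
v = 33.75 m/s.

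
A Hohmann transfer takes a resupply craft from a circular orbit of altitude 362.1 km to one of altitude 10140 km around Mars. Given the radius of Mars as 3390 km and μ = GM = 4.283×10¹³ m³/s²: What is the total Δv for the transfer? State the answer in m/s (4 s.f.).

r₁ = 3390 + 362.1 = 3752.1 km = 3.7521×10⁶ m.
r₂ = 3390 + 10140 = 13530 km = 1.3530×10⁷ m.
Transfer ellipse a_t = (r₁ + r₂)/2 = 8.641×10⁶ m.
At r₁: circular v_c1 = √(μ/r₁) = 3379 m/s; transfer-periapsis v_p = √[μ(2/r₁ − 1/a_t)] = 4228 m/s.
Δv₁ = v_p − v_c1 = 849.1 m/s.
At r₂: circular v_c2 = √(μ/r₂) = 1779 m/s; transfer-apoapsis v_a = √[μ(2/r₂ − 1/a_t)] = 1172 m/s.
Δv₂ = v_c2 − v_a = 606.8 m/s.
Total Δv = Δv₁ + Δv₂ = 1456 m/s.

Δv_total ≈ 1456 m/s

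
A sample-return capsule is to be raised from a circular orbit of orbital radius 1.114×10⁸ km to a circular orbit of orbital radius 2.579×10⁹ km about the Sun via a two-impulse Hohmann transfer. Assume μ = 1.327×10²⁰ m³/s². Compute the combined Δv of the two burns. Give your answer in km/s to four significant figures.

Δv_total ≈ 18.38 km/s

r₁ = 1.114×10⁸ km = 1.114×10¹¹ m.
r₂ = 2.579×10⁹ km = 2.579×10¹² m.
Transfer ellipse a_t = (r₁ + r₂)/2 = 1.345×10¹² m.
At r₁: circular v_c1 = √(μ/r₁) = 34510 m/s; transfer-perihelion v_p = √[μ(2/r₁ − 1/a_t)] = 47790 m/s.
Δv₁ = v_p − v_c1 = 13270 m/s.
At r₂: circular v_c2 = √(μ/r₂) = 7173 m/s; transfer-aphelion v_a = √[μ(2/r₂ − 1/a_t)] = 2064 m/s.
Δv₂ = v_c2 − v_a = 5109 m/s.
Total Δv = Δv₁ + Δv₂ = 18380 m/s = 18.38 km/s.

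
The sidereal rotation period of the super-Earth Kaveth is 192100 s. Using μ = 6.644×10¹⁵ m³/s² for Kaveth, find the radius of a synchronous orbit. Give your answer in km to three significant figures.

r_sync ≈ 1.84×10⁵ km

A synchronous orbit has period T, so by Kepler's third law a = (μT²/4π²)^(1/3).
μT²/4π² = 6.644×10¹⁵ × (1.921×10⁵)² / 39.48 = 6.210×10²⁴ m³.
a = 1.838×10⁸ m = 1.8381×10⁵ km.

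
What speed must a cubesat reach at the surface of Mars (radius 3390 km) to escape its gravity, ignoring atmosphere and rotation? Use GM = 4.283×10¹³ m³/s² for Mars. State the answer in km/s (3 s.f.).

v_esc ≈ 5.03 km/s

r = R = 3.390×10⁶ m.
Escape speed v_esc = √(2μ/r) = √(2 × 4.283×10¹³ / 3.390×10⁶) = √(2.527×10⁷) = 5027 m/s.
= 5.027 km/s.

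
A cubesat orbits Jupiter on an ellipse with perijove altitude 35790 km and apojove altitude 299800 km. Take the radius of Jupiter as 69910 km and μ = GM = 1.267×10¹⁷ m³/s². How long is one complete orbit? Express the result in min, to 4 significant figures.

T ≈ 1078 min

r_p = 69910 + 35790 = 105700 km = 1.0570×10⁸ m.
r_a = 69910 + 299800 = 369710 km = 3.6971×10⁸ m.
Semi-major axis a = (r_p + r_a)/2 = (1.0570×10⁵ + 3.6971×10⁵)/2 = 2.3770×10⁵ km = 2.377×10⁸ m.
By Kepler's third law T = 2π√(a³/μ) = 2π × 1.030×10⁴ = 6.469×10⁴ s.
= 1078 min.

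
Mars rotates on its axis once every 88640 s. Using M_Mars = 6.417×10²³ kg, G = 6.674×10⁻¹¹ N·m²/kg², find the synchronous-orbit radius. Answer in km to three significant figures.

μ = GM = 6.674×10⁻¹¹ × 6.417×10²³ = 4.283×10¹³ m³/s².
A synchronous orbit has period T, so by Kepler's third law a = (μT²/4π²)^(1/3).
μT²/4π² = 4.283×10¹³ × (8.864×10⁴)² / 39.48 = 8.524×10²¹ m³.
a = 2.043×10⁷ m = 20427 km.

r_sync ≈ 20400 km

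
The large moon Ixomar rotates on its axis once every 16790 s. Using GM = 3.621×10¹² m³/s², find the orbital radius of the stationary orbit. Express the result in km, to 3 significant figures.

A synchronous orbit has period T, so by Kepler's third law a = (μT²/4π²)^(1/3).
μT²/4π² = 3.621×10¹² × (1.679×10⁴)² / 39.48 = 2.586×10¹⁹ m³.
a = 2.957×10⁶ m = 2957.0 km.

r_sync ≈ 2960 km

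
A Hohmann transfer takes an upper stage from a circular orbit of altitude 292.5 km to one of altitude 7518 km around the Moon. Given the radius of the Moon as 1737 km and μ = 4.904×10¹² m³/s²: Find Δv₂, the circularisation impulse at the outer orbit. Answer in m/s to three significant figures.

Δv ≈ 291 m/s

r₁ = 1737 + 292.5 = 2029.5 km = 2.0295×10⁶ m.
r₂ = 1737 + 7518 = 9255.0 km = 9.2550×10⁶ m.
Transfer ellipse a_t = (r₁ + r₂)/2 = 5.642×10⁶ m.
At r₁: circular v_c1 = √(μ/r₁) = 1554 m/s; transfer-perilune v_p = √[μ(2/r₁ − 1/a_t)] = 1991 m/s.
At r₂: circular v_c2 = √(μ/r₂) = 727.9 m/s; transfer-apolune v_a = √[μ(2/r₂ − 1/a_t)] = 436.6 m/s.
Δv₂ = v_c2 − v_a = 291.4 m/s.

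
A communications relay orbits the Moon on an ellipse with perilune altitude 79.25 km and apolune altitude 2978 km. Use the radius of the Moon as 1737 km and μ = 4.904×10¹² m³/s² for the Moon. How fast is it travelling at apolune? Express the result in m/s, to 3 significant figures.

r_p = 1737 + 79.25 = 1816.2 km = 1.8162×10⁶ m.
r_a = 1737 + 2978 = 4715.0 km = 4.7150×10⁶ m.
Semi-major axis a = (r_p + r_a)/2 = 3265.6 km = 3.266×10⁶ m.
Vis-viva: v² = μ(2/r − 1/a) = 4.904×10¹² × (4.242×10⁻⁷ − 3.062×10⁻⁷) = 5.785×10⁵ m²/s².
v = 760.6 m/s.

v ≈ 761 m/s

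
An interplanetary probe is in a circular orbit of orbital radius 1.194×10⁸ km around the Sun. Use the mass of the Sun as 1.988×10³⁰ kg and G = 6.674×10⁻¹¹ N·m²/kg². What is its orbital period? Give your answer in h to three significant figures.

T ≈ 6250 h

μ = GM = 6.674×10⁻¹¹ × 1.988×10³⁰ = 1.327×10²⁰ m³/s².
r = 1.194×10⁸ km = 1.194×10¹¹ m.
Kepler's third law: T = 2π√(r³/μ) = 2π√((1.194×10¹¹)³ / 1.327×10²⁰).
r³/μ = 1.283×10¹³ s², so T = 2π × 3.582×10⁶ = 2.251×10⁷ s.
Converting: 2.251×10⁷ s ÷ 3600 = 6251 h.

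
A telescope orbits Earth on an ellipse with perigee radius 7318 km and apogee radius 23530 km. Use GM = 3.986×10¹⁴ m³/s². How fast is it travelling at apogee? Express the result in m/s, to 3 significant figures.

Semi-major axis a = (r_p + r_a)/2 = 15424 km = 1.542×10⁷ m.
Vis-viva: v² = μ(2/r − 1/a) = 3.986×10¹⁴ × (8.500×10⁻⁸ − 6.483×10⁻⁸) = 8.037×10⁶ m²/s².
v = 2835 m/s.

v ≈ 2840 m/s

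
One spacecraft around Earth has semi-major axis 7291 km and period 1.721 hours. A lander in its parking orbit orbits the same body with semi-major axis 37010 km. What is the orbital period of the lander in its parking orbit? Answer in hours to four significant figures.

T₂ ≈ 19.68 hours

Kepler's third law: T² ∝ a³, so T₂ = T₁ (a₂/a₁)^(3/2).
a₂/a₁ = 5.076, (a₂/a₁)^(3/2) = 11.44.
T₂ = 1.721 × 11.44 = 19.68 hours.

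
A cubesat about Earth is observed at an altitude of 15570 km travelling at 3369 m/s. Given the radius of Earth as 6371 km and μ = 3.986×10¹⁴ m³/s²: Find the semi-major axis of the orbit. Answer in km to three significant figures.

r = 6371 + 15570 = 21941 km = 2.194×10⁷ m.
Vis-viva rearranged: 1/a = 2/r − v²/μ = 9.115×10⁻⁸ − 2.848×10⁻⁸ = 6.268×10⁻⁸ m⁻¹.
a = 1.595×10⁷ m = 15954 km.

a ≈ 16000 km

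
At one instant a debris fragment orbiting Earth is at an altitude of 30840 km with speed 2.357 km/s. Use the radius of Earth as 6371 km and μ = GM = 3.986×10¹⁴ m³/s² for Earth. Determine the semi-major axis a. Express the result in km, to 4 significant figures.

a ≈ 25120 km

r = 6371 + 30840 = 37211 km = 3.721×10⁷ m.
Vis-viva rearranged: 1/a = 2/r − v²/μ = 5.375×10⁻⁸ − 1.394×10⁻⁸ = 3.981×10⁻⁸ m⁻¹.
a = 2.512×10⁷ m = 25119 km.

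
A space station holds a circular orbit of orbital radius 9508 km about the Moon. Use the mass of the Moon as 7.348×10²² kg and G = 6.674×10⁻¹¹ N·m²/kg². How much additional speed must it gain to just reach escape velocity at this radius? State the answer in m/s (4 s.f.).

μ = GM = 6.674×10⁻¹¹ × 7.348×10²² = 4.904×10¹² m³/s².
r = 9508 km = 9.508×10⁶ m.
Circular speed v_c = √(μ/r) = 718.2 m/s.
Escape speed v_esc = √(2μ/r) = √2 × v_c = 1016 m/s.
Δv = v_esc − v_c = 297.5 m/s.

Δv ≈ 297.5 m/s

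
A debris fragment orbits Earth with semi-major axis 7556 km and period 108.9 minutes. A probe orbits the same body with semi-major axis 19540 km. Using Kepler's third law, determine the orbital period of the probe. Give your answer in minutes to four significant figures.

Kepler's third law: T² ∝ a³, so T₂ = T₁ (a₂/a₁)^(3/2).
a₂/a₁ = 2.586, (a₂/a₁)^(3/2) = 4.159.
T₂ = 108.9 × 4.159 = 452.9 minutes.

T₂ ≈ 452.9 minutes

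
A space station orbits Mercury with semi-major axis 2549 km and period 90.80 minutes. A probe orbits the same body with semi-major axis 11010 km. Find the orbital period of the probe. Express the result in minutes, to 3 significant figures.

Kepler's third law: T² ∝ a³, so T₂ = T₁ (a₂/a₁)^(3/2).
a₂/a₁ = 4.319, (a₂/a₁)^(3/2) = 8.977.
T₂ = 90.80 × 8.977 = 815.1 minutes.

T₂ ≈ 815 minutes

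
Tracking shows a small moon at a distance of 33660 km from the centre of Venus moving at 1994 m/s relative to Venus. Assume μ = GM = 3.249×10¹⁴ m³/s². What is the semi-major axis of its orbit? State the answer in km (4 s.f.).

a ≈ 21200 km

r = 3.366×10⁷ m.
Vis-viva rearranged: 1/a = 2/r − v²/μ = 5.942×10⁻⁸ − 1.224×10⁻⁸ = 4.718×10⁻⁸ m⁻¹.
a = 2.120×10⁷ m = 21195 km.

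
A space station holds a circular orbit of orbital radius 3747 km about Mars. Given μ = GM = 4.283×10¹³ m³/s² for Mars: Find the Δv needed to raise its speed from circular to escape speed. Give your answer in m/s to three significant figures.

Δv ≈ 1400 m/s

r = 3747 km = 3.747×10⁶ m.
Circular speed v_c = √(μ/r) = 3381 m/s.
Escape speed v_esc = √(2μ/r) = √2 × v_c = 4781 m/s.
Δv = v_esc − v_c = 1400 m/s.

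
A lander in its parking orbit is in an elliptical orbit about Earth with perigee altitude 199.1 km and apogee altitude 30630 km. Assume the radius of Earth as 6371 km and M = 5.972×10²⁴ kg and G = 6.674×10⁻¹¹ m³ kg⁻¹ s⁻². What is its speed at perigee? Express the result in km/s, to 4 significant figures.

μ = GM = 6.674×10⁻¹¹ × 5.972×10²⁴ = 3.986×10¹⁴ m³/s².
r_p = 6371 + 199.1 = 6570.1 km = 6.5701×10⁶ m.
r_a = 6371 + 30630 = 37001 km = 3.7001×10⁷ m.
Semi-major axis a = (r_p + r_a)/2 = 21786 km = 2.179×10⁷ m.
Vis-viva: v² = μ(2/r − 1/a) = 3.986×10¹⁴ × (3.044×10⁻⁷ − 4.590×10⁻⁸) = 1.030×10⁸ m²/s².
v = 10150 m/s = 10.15 km/s.

v ≈ 10.15 km/s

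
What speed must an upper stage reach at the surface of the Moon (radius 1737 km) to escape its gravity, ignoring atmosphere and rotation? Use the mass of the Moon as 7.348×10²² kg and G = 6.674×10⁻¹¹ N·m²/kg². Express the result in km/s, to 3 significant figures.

v_esc ≈ 2.38 km/s

μ = GM = 6.674×10⁻¹¹ × 7.348×10²² = 4.904×10¹² m³/s².
r = R = 1.737×10⁶ m.
Escape speed v_esc = √(2μ/r) = √(2 × 4.904×10¹² / 1.737×10⁶) = √(5.647×10⁶) = 2376 m/s.
= 2.376 km/s.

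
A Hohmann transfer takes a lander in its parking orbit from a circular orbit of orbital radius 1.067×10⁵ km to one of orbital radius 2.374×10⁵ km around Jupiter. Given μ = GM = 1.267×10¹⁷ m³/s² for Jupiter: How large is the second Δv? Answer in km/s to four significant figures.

r₁ = 1.067×10⁵ km = 1.067×10⁸ m.
r₂ = 2.374×10⁵ km = 2.374×10⁸ m.
Transfer ellipse a_t = (r₁ + r₂)/2 = 1.720×10⁸ m.
At r₁: circular v_c1 = √(μ/r₁) = 34460 m/s; transfer-perijove v_p = √[μ(2/r₁ − 1/a_t)] = 40480 m/s.
At r₂: circular v_c2 = √(μ/r₂) = 23100 m/s; transfer-apojove v_a = √[μ(2/r₂ − 1/a_t)] = 18190 m/s.
Δv₂ = v_c2 − v_a = 4909 m/s.
= 4.909 km/s.

Δv ≈ 4.909 km/s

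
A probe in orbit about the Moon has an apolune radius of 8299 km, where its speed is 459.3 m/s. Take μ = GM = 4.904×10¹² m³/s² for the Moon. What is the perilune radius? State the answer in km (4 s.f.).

r_a = 8.299×10⁶ m.
Specific energy ε = v²/2 − μ/r = -4.854×10⁵ J/kg, so a = −μ/(2ε) = 5.051×10⁶ m.
The apsides satisfy r_p + r_a = 2a, so the perilune radius is 2a − r_a = 1.803×10⁶ m = 1803.3 km.

perilune radius ≈ 1803 km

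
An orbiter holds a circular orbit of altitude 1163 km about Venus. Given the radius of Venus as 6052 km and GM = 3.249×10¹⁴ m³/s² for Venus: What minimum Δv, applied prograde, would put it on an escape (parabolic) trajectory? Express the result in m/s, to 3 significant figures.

Δv ≈ 2780 m/s

r = 6052 + 1163 = 7215.0 km = 7.2150×10⁶ m.
Circular speed v_c = √(μ/r) = 6711 m/s.
Escape speed v_esc = √(2μ/r) = √2 × v_c = 9490 m/s.
Δv = v_esc − v_c = 2780 m/s.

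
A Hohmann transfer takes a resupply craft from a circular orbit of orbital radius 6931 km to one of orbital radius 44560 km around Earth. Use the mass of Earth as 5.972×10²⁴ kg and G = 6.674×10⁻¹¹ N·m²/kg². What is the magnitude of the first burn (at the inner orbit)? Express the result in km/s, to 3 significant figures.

Δv ≈ 2.39 km/s

μ = GM = 6.674×10⁻¹¹ × 5.972×10²⁴ = 3.986×10¹⁴ m³/s².
r₁ = 6931 km = 6.931×10⁶ m.
r₂ = 44560 km = 4.456×10⁷ m.
Transfer ellipse a_t = (r₁ + r₂)/2 = 2.575×10⁷ m.
At r₁: circular v_c1 = √(μ/r₁) = 7583 m/s; transfer-perigee v_p = √[μ(2/r₁ − 1/a_t)] = 9976 m/s.
Δv₁ = v_p − v_c1 = 2393 m/s.
= 2.393 km/s.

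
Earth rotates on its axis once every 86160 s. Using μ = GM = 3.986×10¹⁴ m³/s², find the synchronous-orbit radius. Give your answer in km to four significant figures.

r_sync ≈ 42160 km

A synchronous orbit has period T, so by Kepler's third law a = (μT²/4π²)^(1/3).
μT²/4π² = 3.986×10¹⁴ × (8.616×10⁴)² / 39.48 = 7.495×10²² m³.
a = 4.216×10⁷ m = 42163 km.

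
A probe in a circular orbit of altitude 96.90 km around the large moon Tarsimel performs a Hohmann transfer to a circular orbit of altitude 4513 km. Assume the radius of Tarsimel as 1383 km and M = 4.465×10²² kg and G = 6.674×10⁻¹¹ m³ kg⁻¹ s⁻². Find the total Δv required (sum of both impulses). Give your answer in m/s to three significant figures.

μ = GM = 6.674×10⁻¹¹ × 4.465×10²² = 2.980×10¹² m³/s².
r₁ = 1383 + 96.90 = 1479.9 km = 1.4799×10⁶ m.
r₂ = 1383 + 4513 = 5896.0 km = 5.8960×10⁶ m.
Transfer ellipse a_t = (r₁ + r₂)/2 = 3.688×10⁶ m.
At r₁: circular v_c1 = √(μ/r₁) = 1419 m/s; transfer-periapsis v_p = √[μ(2/r₁ − 1/a_t)] = 1794 m/s.
Δv₁ = v_p − v_c1 = 375.2 m/s.
At r₂: circular v_c2 = √(μ/r₂) = 710.9 m/s; transfer-apoapsis v_a = √[μ(2/r₂ − 1/a_t)] = 450.3 m/s.
Δv₂ = v_c2 − v_a = 260.6 m/s.
Total Δv = Δv₁ + Δv₂ = 635.8 m/s.

Δv_total ≈ 636 m/s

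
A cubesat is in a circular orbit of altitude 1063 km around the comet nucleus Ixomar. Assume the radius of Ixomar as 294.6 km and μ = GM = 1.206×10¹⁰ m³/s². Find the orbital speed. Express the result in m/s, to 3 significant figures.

r = 294.6 + 1063 = 1357.6 km = 1.3576×10⁶ m.
For a circular orbit v = √(μ/r) = √(1.206×10¹⁰ / 1.358×10⁶) = √(8.883×10³) = 94.25 m/s.

v ≈ 94.3 m/s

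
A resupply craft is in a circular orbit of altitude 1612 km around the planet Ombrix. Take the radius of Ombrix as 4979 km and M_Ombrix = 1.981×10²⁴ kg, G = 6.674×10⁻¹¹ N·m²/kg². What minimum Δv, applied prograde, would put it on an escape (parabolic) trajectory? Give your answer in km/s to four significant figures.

Δv ≈ 1.855 km/s

μ = GM = 6.674×10⁻¹¹ × 1.981×10²⁴ = 1.322×10¹⁴ m³/s².
r = 4979 + 1612 = 6591.0 km = 6.5910×10⁶ m.
Circular speed v_c = √(μ/r) = 4479 m/s.
Escape speed v_esc = √(2μ/r) = √2 × v_c = 6334 m/s.
Δv = v_esc − v_c = 1855 m/s = 1.855 km/s.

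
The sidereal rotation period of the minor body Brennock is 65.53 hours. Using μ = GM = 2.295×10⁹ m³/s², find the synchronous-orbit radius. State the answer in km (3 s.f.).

r_sync ≈ 1480 km

T = 65.53 hours = 2.359×10⁵ s.
A synchronous orbit has period T, so by Kepler's third law a = (μT²/4π²)^(1/3).
μT²/4π² = 2.295×10⁹ × (2.359×10⁵)² / 39.48 = 3.235×10¹⁸ m³.
a = 1.479×10⁶ m = 1479.0 km.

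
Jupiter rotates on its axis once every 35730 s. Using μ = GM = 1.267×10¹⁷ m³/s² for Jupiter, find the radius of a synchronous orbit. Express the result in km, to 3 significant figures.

r_sync ≈ 1.60×10⁵ km

A synchronous orbit has period T, so by Kepler's third law a = (μT²/4π²)^(1/3).
μT²/4π² = 1.267×10¹⁷ × (3.573×10⁴)² / 39.48 = 4.097×10²⁴ m³.
a = 1.600×10⁸ m = 1.6002×10⁵ km.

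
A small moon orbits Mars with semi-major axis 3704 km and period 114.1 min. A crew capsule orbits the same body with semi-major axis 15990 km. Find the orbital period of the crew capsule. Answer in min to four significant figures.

Kepler's third law: T² ∝ a³, so T₂ = T₁ (a₂/a₁)^(3/2).
a₂/a₁ = 4.317, (a₂/a₁)^(3/2) = 8.969.
T₂ = 114.1 × 8.969 = 1023 min.

T₂ ≈ 1023 min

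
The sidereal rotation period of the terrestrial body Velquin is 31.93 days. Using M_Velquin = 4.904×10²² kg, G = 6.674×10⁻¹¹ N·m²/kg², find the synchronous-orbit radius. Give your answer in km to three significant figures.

μ = GM = 6.674×10⁻¹¹ × 4.904×10²² = 3.273×10¹² m³/s².
T = 31.93 days = 2.759×10⁶ s.
A synchronous orbit has period T, so by Kepler's third law a = (μT²/4π²)^(1/3).
μT²/4π² = 3.273×10¹² × (2.759×10⁶)² / 39.48 = 6.310×10²³ m³.
a = 8.577×10⁷ m = 85770 km.

r_sync ≈ 85800 km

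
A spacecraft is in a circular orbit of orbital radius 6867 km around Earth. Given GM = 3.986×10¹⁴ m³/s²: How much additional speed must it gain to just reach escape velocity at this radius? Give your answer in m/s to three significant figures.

r = 6867 km = 6.867×10⁶ m.
Circular speed v_c = √(μ/r) = 7619 m/s.
Escape speed v_esc = √(2μ/r) = √2 × v_c = 10770 m/s.
Δv = v_esc − v_c = 3156 m/s.

Δv ≈ 3160 m/s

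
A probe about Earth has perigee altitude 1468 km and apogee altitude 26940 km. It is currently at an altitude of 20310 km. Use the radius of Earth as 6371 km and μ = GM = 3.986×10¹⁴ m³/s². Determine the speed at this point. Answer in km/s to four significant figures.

r_p = 6371 + 1468 = 7839.0 km = 7.8390×10⁶ m.
r_a = 6371 + 26940 = 33311 km = 3.3311×10⁷ m.
r = 6371 + 20310 = 26681 km = 2.668×10⁷ m.
Semi-major axis a = (r_p + r_a)/2 = 20575 km = 2.058×10⁷ m.
Vis-viva: v² = μ(2/r − 1/a) = 3.986×10¹⁴ × (7.496×10⁻⁸ − 4.860×10⁻⁸) = 1.051×10⁷ m²/s².
v = 3241 m/s = 3.241 km/s.

v ≈ 3.241 km/s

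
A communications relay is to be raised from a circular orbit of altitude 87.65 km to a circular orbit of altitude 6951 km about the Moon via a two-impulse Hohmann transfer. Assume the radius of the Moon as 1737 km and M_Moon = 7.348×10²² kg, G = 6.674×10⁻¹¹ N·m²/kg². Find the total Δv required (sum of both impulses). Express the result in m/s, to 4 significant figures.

μ = GM = 6.674×10⁻¹¹ × 7.348×10²² = 4.904×10¹² m³/s².
r₁ = 1737 + 87.65 = 1824.7 km = 1.8246×10⁶ m.
r₂ = 1737 + 6951 = 8688.0 km = 8.6880×10⁶ m.
Transfer ellipse a_t = (r₁ + r₂)/2 = 5.256×10⁶ m.
At r₁: circular v_c1 = √(μ/r₁) = 1639 m/s; transfer-perilune v_p = √[μ(2/r₁ − 1/a_t)] = 2108 m/s.
Δv₁ = v_p − v_c1 = 468.3 m/s.
At r₂: circular v_c2 = √(μ/r₂) = 751.3 m/s; transfer-apolune v_a = √[μ(2/r₂ − 1/a_t)] = 442.7 m/s.
Δv₂ = v_c2 − v_a = 308.7 m/s.
Total Δv = Δv₁ + Δv₂ = 776.9 m/s.

Δv_total ≈ 776.9 m/s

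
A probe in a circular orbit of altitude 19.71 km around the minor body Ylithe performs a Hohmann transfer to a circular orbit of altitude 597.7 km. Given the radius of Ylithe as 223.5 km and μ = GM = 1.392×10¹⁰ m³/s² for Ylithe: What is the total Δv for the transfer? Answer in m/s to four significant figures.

Δv_total ≈ 100.1 m/s

r₁ = 223.5 + 19.71 = 243.21 km = 2.4321×10⁵ m.
r₂ = 223.5 + 597.7 = 821.20 km = 8.2120×10⁵ m.
Transfer ellipse a_t = (r₁ + r₂)/2 = 5.322×10⁵ m.
At r₁: circular v_c1 = √(μ/r₁) = 239.2 m/s; transfer-periapsis v_p = √[μ(2/r₁ − 1/a_t)] = 297.2 m/s.
Δv₁ = v_p − v_c1 = 57.94 m/s.
At r₂: circular v_c2 = √(μ/r₂) = 130.2 m/s; transfer-apoapsis v_a = √[μ(2/r₂ − 1/a_t)] = 88.01 m/s.
Δv₂ = v_c2 − v_a = 42.18 m/s.
Total Δv = Δv₁ + Δv₂ = 100.1 m/s.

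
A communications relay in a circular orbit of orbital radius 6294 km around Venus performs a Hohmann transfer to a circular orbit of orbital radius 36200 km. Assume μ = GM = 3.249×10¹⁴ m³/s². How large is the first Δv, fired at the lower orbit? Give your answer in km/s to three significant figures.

r₁ = 6294 km = 6.294×10⁶ m.
r₂ = 36200 km = 3.620×10⁷ m.
Transfer ellipse a_t = (r₁ + r₂)/2 = 2.125×10⁷ m.
At r₁: circular v_c1 = √(μ/r₁) = 7185 m/s; transfer-periapsis v_p = √[μ(2/r₁ − 1/a_t)] = 9378 m/s.
Δv₁ = v_p − v_c1 = 2193 m/s.
= 2.193 km/s.

Δv ≈ 2.19 km/s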